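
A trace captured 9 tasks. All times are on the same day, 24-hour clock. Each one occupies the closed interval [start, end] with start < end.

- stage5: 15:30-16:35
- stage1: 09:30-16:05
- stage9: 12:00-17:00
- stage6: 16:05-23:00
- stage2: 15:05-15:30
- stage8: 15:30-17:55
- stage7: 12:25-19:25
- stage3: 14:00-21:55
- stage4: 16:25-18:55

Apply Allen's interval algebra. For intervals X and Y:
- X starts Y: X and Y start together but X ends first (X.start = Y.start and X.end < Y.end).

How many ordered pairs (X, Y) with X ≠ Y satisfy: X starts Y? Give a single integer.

1

Checking all 72 ordered pairs for relation 'starts'; matching pairs in alphabetical order:
(stage5, stage8): stage5 starts stage8 ✓
Count: 1.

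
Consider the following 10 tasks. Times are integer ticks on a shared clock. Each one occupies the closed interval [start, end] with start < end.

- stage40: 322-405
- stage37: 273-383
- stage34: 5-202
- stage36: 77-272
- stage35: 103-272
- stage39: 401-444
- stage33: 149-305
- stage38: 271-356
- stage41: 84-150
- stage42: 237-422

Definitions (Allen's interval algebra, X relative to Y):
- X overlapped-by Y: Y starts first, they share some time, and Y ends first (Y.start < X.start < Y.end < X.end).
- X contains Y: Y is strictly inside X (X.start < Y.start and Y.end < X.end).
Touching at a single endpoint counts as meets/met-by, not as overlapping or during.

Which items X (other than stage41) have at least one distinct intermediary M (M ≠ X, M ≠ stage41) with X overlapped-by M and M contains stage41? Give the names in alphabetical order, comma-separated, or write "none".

Target stage41 = [84, 150].
Intermediaries M with M contains stage41: stage34, stage36.
Via stage34 — items with X overlapped-by stage34: stage33, stage35, stage36.
Via stage36 — items with X overlapped-by stage36: stage33, stage38, stage42.
Union: stage33, stage35, stage36, stage38, stage42.

stage33, stage35, stage36, stage38, stage42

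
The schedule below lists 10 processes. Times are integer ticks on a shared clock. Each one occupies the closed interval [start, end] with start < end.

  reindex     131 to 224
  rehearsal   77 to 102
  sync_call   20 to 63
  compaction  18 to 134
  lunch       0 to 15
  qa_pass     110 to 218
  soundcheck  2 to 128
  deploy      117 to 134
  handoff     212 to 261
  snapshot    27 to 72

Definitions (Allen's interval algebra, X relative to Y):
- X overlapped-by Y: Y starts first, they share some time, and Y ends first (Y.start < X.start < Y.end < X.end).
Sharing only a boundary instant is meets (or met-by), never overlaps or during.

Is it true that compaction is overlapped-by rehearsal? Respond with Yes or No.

compaction = [18, 134], rehearsal = [77, 102].
Actual relation of compaction to rehearsal: contains.
Asked whether 'overlapped-by' holds → No.

No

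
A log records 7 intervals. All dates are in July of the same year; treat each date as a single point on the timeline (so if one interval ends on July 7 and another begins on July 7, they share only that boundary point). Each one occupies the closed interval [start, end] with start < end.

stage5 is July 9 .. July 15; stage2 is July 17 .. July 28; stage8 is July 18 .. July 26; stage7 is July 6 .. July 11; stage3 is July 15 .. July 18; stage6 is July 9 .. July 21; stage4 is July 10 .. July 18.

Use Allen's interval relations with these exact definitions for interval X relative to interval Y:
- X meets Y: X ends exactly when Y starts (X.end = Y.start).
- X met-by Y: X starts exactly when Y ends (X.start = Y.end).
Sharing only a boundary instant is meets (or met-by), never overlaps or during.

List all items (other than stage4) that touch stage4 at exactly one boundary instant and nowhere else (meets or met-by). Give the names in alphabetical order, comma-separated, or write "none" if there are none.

stage8

Target stage4 = [July 10, July 18].
stage2 [July 17, July 28] → overlapped-by → no.
stage3 [July 15, July 18] → finishes → no.
stage5 [July 9, July 15] → overlaps → no.
stage6 [July 9, July 21] → contains → no.
stage7 [July 6, July 11] → overlaps → no.
stage8 [July 18, July 26] → met-by → yes.
Result: stage8.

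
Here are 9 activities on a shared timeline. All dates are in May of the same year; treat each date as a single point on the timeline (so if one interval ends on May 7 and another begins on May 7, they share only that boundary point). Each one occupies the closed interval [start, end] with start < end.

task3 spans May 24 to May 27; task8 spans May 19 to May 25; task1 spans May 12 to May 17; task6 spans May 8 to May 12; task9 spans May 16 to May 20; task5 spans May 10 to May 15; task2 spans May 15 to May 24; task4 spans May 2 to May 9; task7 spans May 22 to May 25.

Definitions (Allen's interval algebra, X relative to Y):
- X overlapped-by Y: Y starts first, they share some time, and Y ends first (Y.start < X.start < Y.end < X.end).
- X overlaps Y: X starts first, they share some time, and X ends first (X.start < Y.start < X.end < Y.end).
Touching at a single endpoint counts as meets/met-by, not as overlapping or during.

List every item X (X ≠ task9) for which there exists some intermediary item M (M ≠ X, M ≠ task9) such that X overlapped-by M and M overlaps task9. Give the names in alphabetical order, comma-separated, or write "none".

task2

Target task9 = [May 16, May 20].
Intermediaries M with M overlaps task9: task1.
Via task1 — items with X overlapped-by task1: task2.
Union: task2.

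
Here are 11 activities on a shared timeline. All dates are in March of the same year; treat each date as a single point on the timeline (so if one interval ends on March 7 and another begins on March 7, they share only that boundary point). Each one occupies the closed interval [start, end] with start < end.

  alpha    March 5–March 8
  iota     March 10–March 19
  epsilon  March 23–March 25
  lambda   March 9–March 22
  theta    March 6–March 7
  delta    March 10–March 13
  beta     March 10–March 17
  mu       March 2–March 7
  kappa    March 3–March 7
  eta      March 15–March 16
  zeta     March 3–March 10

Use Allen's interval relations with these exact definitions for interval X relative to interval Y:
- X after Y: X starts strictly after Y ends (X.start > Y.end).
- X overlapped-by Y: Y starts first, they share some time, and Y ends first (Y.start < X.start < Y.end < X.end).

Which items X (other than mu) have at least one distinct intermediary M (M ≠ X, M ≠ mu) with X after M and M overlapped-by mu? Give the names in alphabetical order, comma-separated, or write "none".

Target mu = [March 2, March 7].
Intermediaries M with M overlapped-by mu: alpha, zeta.
Via alpha — items with X after alpha: beta, delta, epsilon, eta, iota, lambda.
Via zeta — items with X after zeta: epsilon, eta.
Union: beta, delta, epsilon, eta, iota, lambda.

beta, delta, epsilon, eta, iota, lambda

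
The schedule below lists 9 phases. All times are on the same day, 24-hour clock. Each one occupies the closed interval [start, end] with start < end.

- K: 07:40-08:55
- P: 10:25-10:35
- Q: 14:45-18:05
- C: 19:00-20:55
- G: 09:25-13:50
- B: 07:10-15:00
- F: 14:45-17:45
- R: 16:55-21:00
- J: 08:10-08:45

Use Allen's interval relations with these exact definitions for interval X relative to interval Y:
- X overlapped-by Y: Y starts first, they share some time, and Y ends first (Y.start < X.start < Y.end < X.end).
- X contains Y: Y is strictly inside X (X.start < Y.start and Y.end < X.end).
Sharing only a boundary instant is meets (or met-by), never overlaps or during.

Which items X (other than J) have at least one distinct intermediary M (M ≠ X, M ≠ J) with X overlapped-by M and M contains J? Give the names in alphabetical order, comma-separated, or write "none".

F, Q

Target J = [08:10, 08:45].
Intermediaries M with M contains J: B, K.
Via B — items with X overlapped-by B: F, Q.
Via K — items with X overlapped-by K: none.
Union: F, Q.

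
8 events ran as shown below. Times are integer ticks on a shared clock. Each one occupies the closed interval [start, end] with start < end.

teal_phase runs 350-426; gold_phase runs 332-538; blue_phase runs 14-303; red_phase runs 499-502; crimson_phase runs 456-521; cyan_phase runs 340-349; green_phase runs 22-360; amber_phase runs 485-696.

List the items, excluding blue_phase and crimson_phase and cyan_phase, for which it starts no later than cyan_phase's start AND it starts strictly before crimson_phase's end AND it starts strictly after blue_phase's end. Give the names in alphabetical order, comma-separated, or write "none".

gold_phase

Conditions: its start is no later than cyan_phase's start (X.start <= 340) AND its start is strictly before crimson_phase's end (X.start < 521) AND its start is strictly after blue_phase's end (X.start > 303).
amber_phase: start 485 <= 340? ✗; start 485 < 521? ✓; start 485 > 303? ✓ → no.
gold_phase: start 332 <= 340? ✓; start 332 < 521? ✓; start 332 > 303? ✓ → yes.
green_phase: start 22 <= 340? ✓; start 22 < 521? ✓; start 22 > 303? ✗ → no.
red_phase: start 499 <= 340? ✗; start 499 < 521? ✓; start 499 > 303? ✓ → no.
teal_phase: start 350 <= 340? ✗; start 350 < 521? ✓; start 350 > 303? ✓ → no.
Result: gold_phase.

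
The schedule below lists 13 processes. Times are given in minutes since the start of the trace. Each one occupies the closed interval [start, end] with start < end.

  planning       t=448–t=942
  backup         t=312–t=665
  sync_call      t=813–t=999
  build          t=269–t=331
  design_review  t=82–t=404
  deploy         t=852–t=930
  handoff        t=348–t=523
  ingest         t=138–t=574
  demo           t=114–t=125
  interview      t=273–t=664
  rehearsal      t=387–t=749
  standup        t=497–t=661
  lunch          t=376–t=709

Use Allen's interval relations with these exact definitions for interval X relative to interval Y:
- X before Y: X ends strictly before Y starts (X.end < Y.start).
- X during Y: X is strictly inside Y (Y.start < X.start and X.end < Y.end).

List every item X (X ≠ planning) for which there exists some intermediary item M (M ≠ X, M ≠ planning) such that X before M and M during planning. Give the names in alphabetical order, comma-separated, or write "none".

Target planning = [t=448, t=942].
Intermediaries M with M during planning: deploy, standup.
Via deploy — items with X before deploy: backup, build, demo, design_review, handoff, ingest, interview, lunch, rehearsal, standup.
Via standup — items with X before standup: build, demo, design_review.
Union: backup, build, demo, design_review, handoff, ingest, interview, lunch, rehearsal, standup.

backup, build, demo, design_review, handoff, ingest, interview, lunch, rehearsal, standup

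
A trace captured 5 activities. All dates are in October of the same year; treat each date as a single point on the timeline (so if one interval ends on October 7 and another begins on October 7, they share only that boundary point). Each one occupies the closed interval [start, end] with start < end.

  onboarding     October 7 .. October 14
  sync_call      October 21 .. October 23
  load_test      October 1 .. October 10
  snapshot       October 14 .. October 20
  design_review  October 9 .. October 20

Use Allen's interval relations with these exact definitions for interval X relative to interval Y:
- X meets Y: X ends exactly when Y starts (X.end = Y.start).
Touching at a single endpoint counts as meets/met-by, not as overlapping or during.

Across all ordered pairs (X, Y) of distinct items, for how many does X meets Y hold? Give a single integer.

Checking all 20 ordered pairs for relation 'meets'; matching pairs in alphabetical order:
(onboarding, snapshot): onboarding meets snapshot ✓
Count: 1.

1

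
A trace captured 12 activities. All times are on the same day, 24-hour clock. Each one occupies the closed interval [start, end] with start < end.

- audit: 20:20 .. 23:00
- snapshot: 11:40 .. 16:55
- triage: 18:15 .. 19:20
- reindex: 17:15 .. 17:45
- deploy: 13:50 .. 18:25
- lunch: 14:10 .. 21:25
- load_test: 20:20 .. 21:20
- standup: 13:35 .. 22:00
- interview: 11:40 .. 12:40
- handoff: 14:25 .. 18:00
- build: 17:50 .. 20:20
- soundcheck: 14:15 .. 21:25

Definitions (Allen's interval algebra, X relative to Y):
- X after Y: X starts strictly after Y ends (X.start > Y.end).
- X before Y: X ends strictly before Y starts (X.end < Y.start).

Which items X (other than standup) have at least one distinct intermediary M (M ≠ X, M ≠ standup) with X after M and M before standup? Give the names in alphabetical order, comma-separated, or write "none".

Target standup = [13:35, 22:00].
Intermediaries M with M before standup: interview.
Via interview — items with X after interview: audit, build, deploy, handoff, load_test, lunch, reindex, soundcheck, triage.
Union: audit, build, deploy, handoff, load_test, lunch, reindex, soundcheck, triage.

audit, build, deploy, handoff, load_test, lunch, reindex, soundcheck, triage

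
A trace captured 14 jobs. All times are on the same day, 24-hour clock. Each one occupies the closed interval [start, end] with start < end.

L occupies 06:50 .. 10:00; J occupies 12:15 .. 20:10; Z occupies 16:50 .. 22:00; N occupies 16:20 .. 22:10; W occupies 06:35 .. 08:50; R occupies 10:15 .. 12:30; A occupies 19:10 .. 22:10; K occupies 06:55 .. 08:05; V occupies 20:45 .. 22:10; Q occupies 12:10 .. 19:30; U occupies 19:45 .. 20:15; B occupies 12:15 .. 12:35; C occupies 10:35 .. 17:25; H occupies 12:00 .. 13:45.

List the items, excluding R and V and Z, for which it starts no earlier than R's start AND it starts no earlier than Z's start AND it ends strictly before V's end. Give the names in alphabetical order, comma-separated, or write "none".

U

Conditions: its start is no earlier than R's start (X.start >= 10:15) AND its start is no earlier than Z's start (X.start >= 16:50) AND its end is strictly before V's end (X.end < 22:10).
A: start 19:10 >= 10:15? ✓; start 19:10 >= 16:50? ✓; end 22:10 < 22:10? ✗ → no.
B: start 12:15 >= 10:15? ✓; start 12:15 >= 16:50? ✗; end 12:35 < 22:10? ✓ → no.
C: start 10:35 >= 10:15? ✓; start 10:35 >= 16:50? ✗; end 17:25 < 22:10? ✓ → no.
H: start 12:00 >= 10:15? ✓; start 12:00 >= 16:50? ✗; end 13:45 < 22:10? ✓ → no.
J: start 12:15 >= 10:15? ✓; start 12:15 >= 16:50? ✗; end 20:10 < 22:10? ✓ → no.
K: start 06:55 >= 10:15? ✗; start 06:55 >= 16:50? ✗; end 08:05 < 22:10? ✓ → no.
L: start 06:50 >= 10:15? ✗; start 06:50 >= 16:50? ✗; end 10:00 < 22:10? ✓ → no.
N: start 16:20 >= 10:15? ✓; start 16:20 >= 16:50? ✗; end 22:10 < 22:10? ✗ → no.
Q: start 12:10 >= 10:15? ✓; start 12:10 >= 16:50? ✗; end 19:30 < 22:10? ✓ → no.
U: start 19:45 >= 10:15? ✓; start 19:45 >= 16:50? ✓; end 20:15 < 22:10? ✓ → yes.
W: start 06:35 >= 10:15? ✗; start 06:35 >= 16:50? ✗; end 08:50 < 22:10? ✓ → no.
Result: U.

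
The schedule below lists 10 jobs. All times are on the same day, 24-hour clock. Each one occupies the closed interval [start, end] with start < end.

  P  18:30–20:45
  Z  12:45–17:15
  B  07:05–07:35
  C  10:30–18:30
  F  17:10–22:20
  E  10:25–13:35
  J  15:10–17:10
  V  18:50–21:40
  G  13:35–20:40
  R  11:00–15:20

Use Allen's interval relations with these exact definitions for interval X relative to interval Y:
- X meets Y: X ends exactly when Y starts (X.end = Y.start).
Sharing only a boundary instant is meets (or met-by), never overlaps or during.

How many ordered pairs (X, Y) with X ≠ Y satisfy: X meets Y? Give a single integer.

Checking all 90 ordered pairs for relation 'meets'; matching pairs in alphabetical order:
(C, P): C meets P ✓
(E, G): E meets G ✓
(J, F): J meets F ✓
Count: 3.

3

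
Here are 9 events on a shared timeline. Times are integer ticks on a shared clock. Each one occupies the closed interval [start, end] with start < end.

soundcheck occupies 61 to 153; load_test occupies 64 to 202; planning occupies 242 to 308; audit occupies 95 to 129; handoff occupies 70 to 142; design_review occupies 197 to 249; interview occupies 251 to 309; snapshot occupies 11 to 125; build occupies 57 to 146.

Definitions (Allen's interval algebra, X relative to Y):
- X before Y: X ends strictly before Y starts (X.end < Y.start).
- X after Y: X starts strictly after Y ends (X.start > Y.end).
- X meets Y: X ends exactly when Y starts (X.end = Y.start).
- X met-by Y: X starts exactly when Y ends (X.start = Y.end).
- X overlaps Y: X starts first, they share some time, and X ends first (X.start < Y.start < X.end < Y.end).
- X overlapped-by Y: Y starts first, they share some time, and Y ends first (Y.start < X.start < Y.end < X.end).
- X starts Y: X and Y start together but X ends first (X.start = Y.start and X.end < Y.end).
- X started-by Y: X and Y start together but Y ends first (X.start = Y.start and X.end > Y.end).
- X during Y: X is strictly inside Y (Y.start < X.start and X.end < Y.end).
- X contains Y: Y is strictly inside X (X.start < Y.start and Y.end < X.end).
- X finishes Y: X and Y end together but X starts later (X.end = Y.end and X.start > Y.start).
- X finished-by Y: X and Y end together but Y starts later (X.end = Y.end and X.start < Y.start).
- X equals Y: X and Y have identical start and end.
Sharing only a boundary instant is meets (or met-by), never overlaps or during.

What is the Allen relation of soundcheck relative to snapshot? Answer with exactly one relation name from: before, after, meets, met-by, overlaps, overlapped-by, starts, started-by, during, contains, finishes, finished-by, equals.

overlapped-by

soundcheck = [61, 153]; snapshot = [11, 125].
Compare endpoints: soundcheck.start > snapshot.start, soundcheck.start < snapshot.end, soundcheck.end > snapshot.start, soundcheck.end > snapshot.end.
That pattern is 'overlapped-by'.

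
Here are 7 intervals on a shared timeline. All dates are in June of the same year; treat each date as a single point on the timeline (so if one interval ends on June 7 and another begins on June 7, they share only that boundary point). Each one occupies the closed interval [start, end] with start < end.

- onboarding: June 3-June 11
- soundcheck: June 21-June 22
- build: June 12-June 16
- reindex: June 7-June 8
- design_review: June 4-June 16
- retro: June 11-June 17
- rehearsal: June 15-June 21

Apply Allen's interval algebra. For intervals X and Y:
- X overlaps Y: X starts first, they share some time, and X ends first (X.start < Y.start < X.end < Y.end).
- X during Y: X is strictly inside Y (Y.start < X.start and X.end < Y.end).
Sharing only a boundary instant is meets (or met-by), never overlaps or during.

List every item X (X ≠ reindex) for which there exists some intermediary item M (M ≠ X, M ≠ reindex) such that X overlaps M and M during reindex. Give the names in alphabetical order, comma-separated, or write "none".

Target reindex = [June 7, June 8].
Intermediaries M with M during reindex: none.
Union: none.

none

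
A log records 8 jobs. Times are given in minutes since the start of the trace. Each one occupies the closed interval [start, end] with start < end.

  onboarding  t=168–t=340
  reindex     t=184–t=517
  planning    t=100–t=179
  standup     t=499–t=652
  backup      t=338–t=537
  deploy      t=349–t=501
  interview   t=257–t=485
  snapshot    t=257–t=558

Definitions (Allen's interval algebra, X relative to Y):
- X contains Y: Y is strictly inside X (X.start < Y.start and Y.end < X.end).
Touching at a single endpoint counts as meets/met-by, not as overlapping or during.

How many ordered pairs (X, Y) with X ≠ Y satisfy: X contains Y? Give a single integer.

5

Checking all 56 ordered pairs for relation 'contains'; matching pairs in alphabetical order:
(backup, deploy): backup contains deploy ✓
(reindex, deploy): reindex contains deploy ✓
(reindex, interview): reindex contains interview ✓
(snapshot, backup): snapshot contains backup ✓
(snapshot, deploy): snapshot contains deploy ✓
Count: 5.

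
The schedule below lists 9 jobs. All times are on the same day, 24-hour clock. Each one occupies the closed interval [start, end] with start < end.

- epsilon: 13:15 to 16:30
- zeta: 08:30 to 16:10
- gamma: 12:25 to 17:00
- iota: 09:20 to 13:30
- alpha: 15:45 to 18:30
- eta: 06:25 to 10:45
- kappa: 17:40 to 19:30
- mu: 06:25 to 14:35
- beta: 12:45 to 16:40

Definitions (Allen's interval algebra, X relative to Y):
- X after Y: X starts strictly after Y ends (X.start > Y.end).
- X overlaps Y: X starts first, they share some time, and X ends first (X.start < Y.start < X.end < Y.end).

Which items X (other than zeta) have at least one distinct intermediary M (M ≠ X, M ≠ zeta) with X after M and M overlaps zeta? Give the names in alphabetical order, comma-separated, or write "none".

alpha, beta, epsilon, gamma, kappa

Target zeta = [08:30, 16:10].
Intermediaries M with M overlaps zeta: eta, mu.
Via eta — items with X after eta: alpha, beta, epsilon, gamma, kappa.
Via mu — items with X after mu: alpha, kappa.
Union: alpha, beta, epsilon, gamma, kappa.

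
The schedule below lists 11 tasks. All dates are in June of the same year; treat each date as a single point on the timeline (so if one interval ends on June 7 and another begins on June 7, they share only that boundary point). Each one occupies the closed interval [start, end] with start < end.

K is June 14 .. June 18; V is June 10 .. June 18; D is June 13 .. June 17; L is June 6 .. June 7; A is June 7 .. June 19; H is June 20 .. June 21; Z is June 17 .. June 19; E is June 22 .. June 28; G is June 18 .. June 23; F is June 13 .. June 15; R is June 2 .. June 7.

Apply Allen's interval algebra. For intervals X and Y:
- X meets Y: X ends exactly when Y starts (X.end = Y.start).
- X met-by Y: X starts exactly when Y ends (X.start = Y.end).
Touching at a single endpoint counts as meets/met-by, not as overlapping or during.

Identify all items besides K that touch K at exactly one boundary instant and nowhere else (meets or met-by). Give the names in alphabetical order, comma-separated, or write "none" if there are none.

G

Target K = [June 14, June 18].
A [June 7, June 19] → contains → no.
D [June 13, June 17] → overlaps → no.
E [June 22, June 28] → after → no.
F [June 13, June 15] → overlaps → no.
G [June 18, June 23] → met-by → yes.
H [June 20, June 21] → after → no.
L [June 6, June 7] → before → no.
R [June 2, June 7] → before → no.
V [June 10, June 18] → finished-by → no.
Z [June 17, June 19] → overlapped-by → no.
Result: G.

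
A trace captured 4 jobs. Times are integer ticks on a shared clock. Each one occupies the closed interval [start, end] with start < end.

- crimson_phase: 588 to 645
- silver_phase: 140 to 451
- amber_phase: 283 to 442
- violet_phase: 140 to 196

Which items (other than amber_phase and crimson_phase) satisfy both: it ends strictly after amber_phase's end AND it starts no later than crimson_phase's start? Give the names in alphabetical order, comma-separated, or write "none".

Conditions: its end is strictly after amber_phase's end (X.end > 442) AND its start is no later than crimson_phase's start (X.start <= 588).
silver_phase: end 451 > 442? ✓; start 140 <= 588? ✓ → yes.
violet_phase: end 196 > 442? ✗; start 140 <= 588? ✓ → no.
Result: silver_phase.

silver_phase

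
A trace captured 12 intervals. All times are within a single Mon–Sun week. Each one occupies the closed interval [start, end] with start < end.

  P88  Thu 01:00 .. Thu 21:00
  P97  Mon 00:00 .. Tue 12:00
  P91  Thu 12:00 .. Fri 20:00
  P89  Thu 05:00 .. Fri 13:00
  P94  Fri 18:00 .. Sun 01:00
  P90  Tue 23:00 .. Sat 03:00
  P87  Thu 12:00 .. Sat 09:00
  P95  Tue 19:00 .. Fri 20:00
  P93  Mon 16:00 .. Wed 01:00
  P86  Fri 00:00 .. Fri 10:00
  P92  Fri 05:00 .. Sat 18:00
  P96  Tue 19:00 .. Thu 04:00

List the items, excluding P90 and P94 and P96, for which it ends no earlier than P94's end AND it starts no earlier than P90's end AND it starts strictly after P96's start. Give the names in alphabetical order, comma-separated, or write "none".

none

Conditions: its end is no earlier than P94's end (X.end >= Sun 01:00) AND its start is no earlier than P90's end (X.start >= Sat 03:00) AND its start is strictly after P96's start (X.start > Tue 19:00).
P86: end Fri 10:00 >= Sun 01:00? ✗; start Fri 00:00 >= Sat 03:00? ✗; start Fri 00:00 > Tue 19:00? ✓ → no.
P87: end Sat 09:00 >= Sun 01:00? ✗; start Thu 12:00 >= Sat 03:00? ✗; start Thu 12:00 > Tue 19:00? ✓ → no.
P88: end Thu 21:00 >= Sun 01:00? ✗; start Thu 01:00 >= Sat 03:00? ✗; start Thu 01:00 > Tue 19:00? ✓ → no.
P89: end Fri 13:00 >= Sun 01:00? ✗; start Thu 05:00 >= Sat 03:00? ✗; start Thu 05:00 > Tue 19:00? ✓ → no.
P91: end Fri 20:00 >= Sun 01:00? ✗; start Thu 12:00 >= Sat 03:00? ✗; start Thu 12:00 > Tue 19:00? ✓ → no.
P92: end Sat 18:00 >= Sun 01:00? ✗; start Fri 05:00 >= Sat 03:00? ✗; start Fri 05:00 > Tue 19:00? ✓ → no.
P93: end Wed 01:00 >= Sun 01:00? ✗; start Mon 16:00 >= Sat 03:00? ✗; start Mon 16:00 > Tue 19:00? ✗ → no.
P95: end Fri 20:00 >= Sun 01:00? ✗; start Tue 19:00 >= Sat 03:00? ✗; start Tue 19:00 > Tue 19:00? ✗ → no.
P97: end Tue 12:00 >= Sun 01:00? ✗; start Mon 00:00 >= Sat 03:00? ✗; start Mon 00:00 > Tue 19:00? ✗ → no.
Result: none.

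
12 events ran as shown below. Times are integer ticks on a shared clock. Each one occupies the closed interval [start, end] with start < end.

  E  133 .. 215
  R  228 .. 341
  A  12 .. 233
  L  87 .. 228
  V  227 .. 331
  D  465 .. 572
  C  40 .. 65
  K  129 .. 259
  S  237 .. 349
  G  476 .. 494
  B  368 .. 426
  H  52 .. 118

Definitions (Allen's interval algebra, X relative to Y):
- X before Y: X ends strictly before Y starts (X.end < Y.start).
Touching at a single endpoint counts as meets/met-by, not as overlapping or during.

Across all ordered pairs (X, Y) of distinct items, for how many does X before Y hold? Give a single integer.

Checking all 132 ordered pairs for relation 'before'; matching pairs in alphabetical order:
(A, B): A before B ✓
(A, D): A before D ✓
(A, G): A before G ✓
(A, S): A before S ✓
(B, D): B before D ✓
(B, G): B before G ✓
(C, B): C before B ✓
(C, D): C before D ✓
(C, E): C before E ✓
(C, G): C before G ✓
(C, K): C before K ✓
(C, L): C before L ✓
(C, R): C before R ✓
(C, S): C before S ✓
(C, V): C before V ✓
(E, B): E before B ✓
(E, D): E before D ✓
(E, G): E before G ✓
(E, R): E before R ✓
(E, S): E before S ✓
(E, V): E before V ✓
(H, B): H before B ✓
(H, D): H before D ✓
(H, E): H before E ✓
... plus 21 further pairs not listed.
Count: 45.

45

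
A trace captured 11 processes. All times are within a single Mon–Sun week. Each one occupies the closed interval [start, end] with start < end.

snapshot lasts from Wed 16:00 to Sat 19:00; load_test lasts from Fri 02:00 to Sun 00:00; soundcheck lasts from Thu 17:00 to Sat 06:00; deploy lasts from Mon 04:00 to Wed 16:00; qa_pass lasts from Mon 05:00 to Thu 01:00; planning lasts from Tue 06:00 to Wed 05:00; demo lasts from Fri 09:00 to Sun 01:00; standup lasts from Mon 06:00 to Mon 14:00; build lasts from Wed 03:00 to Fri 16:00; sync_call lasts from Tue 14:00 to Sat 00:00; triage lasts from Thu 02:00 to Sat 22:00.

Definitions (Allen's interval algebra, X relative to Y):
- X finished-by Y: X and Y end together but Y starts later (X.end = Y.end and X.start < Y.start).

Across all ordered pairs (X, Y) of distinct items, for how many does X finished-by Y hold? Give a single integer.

0

Checking all 110 ordered pairs for relation 'finished-by'; matching pairs in alphabetical order:
No pair satisfies it.
Count: 0.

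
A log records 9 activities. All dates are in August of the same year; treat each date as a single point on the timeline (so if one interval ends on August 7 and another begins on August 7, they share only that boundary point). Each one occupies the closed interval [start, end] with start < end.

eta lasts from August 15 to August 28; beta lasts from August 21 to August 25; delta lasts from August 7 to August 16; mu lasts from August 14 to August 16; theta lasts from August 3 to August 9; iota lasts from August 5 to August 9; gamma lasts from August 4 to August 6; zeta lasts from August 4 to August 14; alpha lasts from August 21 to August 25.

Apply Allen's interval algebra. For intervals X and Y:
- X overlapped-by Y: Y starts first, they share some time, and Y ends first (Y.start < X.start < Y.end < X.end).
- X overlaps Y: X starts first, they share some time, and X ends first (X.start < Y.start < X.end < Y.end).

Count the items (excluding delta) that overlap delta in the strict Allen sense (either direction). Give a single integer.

Target delta = [August 7, August 16].
alpha [August 21, August 25] → after → no.
beta [August 21, August 25] → after → no.
eta [August 15, August 28] → overlapped-by → counts.
gamma [August 4, August 6] → before → no.
iota [August 5, August 9] → overlaps → counts.
mu [August 14, August 16] → finishes → no.
theta [August 3, August 9] → overlaps → counts.
zeta [August 4, August 14] → overlaps → counts.
Total: 4.

4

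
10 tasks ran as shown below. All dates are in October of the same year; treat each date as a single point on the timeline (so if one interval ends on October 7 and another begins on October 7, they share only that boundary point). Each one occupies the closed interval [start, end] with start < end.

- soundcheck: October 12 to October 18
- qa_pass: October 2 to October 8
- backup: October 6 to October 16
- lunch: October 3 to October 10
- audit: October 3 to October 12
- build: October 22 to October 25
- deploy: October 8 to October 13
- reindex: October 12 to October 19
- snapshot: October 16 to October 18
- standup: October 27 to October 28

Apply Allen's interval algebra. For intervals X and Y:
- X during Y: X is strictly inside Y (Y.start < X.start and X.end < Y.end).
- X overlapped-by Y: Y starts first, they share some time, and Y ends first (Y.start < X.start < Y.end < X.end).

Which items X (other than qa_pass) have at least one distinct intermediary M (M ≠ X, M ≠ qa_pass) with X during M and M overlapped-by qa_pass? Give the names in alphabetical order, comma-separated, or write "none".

deploy

Target qa_pass = [October 2, October 8].
Intermediaries M with M overlapped-by qa_pass: audit, backup, lunch.
Via audit — items with X during audit: none.
Via backup — items with X during backup: deploy.
Via lunch — items with X during lunch: none.
Union: deploy.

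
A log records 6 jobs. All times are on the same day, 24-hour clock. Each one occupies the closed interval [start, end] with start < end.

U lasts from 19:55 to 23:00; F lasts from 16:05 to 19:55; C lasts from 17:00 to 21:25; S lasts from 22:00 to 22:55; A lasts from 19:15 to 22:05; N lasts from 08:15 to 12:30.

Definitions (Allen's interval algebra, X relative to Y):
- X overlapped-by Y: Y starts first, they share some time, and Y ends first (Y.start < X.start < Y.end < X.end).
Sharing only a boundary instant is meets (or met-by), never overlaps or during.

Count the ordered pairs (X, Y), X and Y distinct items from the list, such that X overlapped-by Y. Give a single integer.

6

Checking all 30 ordered pairs for relation 'overlapped-by'; matching pairs in alphabetical order:
(A, C): A overlapped-by C ✓
(A, F): A overlapped-by F ✓
(C, F): C overlapped-by F ✓
(S, A): S overlapped-by A ✓
(U, A): U overlapped-by A ✓
(U, C): U overlapped-by C ✓
Count: 6.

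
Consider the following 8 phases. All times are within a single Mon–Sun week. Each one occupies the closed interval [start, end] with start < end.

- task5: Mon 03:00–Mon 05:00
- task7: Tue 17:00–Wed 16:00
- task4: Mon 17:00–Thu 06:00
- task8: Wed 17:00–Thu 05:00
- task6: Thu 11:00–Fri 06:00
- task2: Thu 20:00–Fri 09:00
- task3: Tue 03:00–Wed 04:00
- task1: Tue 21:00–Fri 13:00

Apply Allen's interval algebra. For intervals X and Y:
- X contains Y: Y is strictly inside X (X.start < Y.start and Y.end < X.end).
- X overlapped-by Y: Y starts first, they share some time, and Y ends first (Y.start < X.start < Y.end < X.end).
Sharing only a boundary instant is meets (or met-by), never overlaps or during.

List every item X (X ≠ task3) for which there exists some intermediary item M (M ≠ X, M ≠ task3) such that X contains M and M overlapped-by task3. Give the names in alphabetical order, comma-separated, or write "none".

Target task3 = [Tue 03:00, Wed 04:00].
Intermediaries M with M overlapped-by task3: task1, task7.
Via task1 — items with X contains task1: none.
Via task7 — items with X contains task7: task4.
Union: task4.

task4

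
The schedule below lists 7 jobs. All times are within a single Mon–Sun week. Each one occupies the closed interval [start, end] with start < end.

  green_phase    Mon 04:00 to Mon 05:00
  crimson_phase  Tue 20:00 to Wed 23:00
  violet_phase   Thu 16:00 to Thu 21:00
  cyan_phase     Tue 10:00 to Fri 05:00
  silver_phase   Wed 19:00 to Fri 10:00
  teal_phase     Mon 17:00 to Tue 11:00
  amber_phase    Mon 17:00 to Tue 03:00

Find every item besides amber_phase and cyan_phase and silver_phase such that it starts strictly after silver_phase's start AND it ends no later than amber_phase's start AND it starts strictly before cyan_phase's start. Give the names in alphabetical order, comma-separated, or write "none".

none

Conditions: its start is strictly after silver_phase's start (X.start > Wed 19:00) AND its end is no later than amber_phase's start (X.end <= Mon 17:00) AND its start is strictly before cyan_phase's start (X.start < Tue 10:00).
crimson_phase: start Tue 20:00 > Wed 19:00? ✗; end Wed 23:00 <= Mon 17:00? ✗; start Tue 20:00 < Tue 10:00? ✗ → no.
green_phase: start Mon 04:00 > Wed 19:00? ✗; end Mon 05:00 <= Mon 17:00? ✓; start Mon 04:00 < Tue 10:00? ✓ → no.
teal_phase: start Mon 17:00 > Wed 19:00? ✗; end Tue 11:00 <= Mon 17:00? ✗; start Mon 17:00 < Tue 10:00? ✓ → no.
violet_phase: start Thu 16:00 > Wed 19:00? ✓; end Thu 21:00 <= Mon 17:00? ✗; start Thu 16:00 < Tue 10:00? ✗ → no.
Result: none.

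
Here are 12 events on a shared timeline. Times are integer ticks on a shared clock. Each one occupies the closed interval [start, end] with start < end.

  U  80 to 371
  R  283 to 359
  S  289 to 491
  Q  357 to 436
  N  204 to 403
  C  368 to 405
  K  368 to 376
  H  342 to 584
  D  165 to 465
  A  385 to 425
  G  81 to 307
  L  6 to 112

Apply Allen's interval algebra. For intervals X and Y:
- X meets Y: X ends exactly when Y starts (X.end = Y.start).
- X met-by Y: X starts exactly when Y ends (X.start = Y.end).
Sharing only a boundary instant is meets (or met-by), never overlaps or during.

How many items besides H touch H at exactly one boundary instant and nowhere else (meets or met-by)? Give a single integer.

0

Target H = [342, 584].
A [385, 425] → during → no.
C [368, 405] → during → no.
D [165, 465] → overlaps → no.
G [81, 307] → before → no.
K [368, 376] → during → no.
L [6, 112] → before → no.
N [204, 403] → overlaps → no.
Q [357, 436] → during → no.
R [283, 359] → overlaps → no.
S [289, 491] → overlaps → no.
U [80, 371] → overlaps → no.
Total: 0.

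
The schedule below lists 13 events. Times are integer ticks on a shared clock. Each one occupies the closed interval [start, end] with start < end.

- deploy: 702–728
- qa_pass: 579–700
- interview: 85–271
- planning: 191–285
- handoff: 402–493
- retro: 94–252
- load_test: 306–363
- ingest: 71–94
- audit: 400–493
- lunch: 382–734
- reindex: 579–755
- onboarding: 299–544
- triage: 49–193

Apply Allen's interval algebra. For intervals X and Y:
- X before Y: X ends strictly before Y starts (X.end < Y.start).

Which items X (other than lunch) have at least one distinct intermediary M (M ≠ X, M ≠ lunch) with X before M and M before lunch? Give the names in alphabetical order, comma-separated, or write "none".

Target lunch = [382, 734].
Intermediaries M with M before lunch: ingest, interview, load_test, planning, retro, triage.
Via ingest — items with X before ingest: none.
Via interview — items with X before interview: none.
Via load_test — items with X before load_test: ingest, interview, planning, retro, triage.
Via planning — items with X before planning: ingest.
Via retro — items with X before retro: none.
Via triage — items with X before triage: none.
Union: ingest, interview, planning, retro, triage.

ingest, interview, planning, retro, triage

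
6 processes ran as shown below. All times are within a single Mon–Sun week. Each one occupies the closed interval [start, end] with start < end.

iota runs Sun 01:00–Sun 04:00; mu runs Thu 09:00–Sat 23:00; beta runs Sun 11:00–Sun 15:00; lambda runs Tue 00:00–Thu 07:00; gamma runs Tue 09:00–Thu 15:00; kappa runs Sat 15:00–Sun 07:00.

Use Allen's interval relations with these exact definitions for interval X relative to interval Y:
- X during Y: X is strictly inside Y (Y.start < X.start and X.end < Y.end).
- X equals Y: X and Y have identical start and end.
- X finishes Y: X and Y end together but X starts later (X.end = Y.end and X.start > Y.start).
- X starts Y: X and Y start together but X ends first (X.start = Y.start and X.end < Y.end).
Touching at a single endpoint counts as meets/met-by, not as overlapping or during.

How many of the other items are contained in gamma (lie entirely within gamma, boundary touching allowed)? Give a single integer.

0

Target gamma = [Tue 09:00, Thu 15:00].
beta [Sun 11:00, Sun 15:00] → after → no.
iota [Sun 01:00, Sun 04:00] → after → no.
kappa [Sat 15:00, Sun 07:00] → after → no.
lambda [Tue 00:00, Thu 07:00] → overlaps → no.
mu [Thu 09:00, Sat 23:00] → overlapped-by → no.
Total: 0.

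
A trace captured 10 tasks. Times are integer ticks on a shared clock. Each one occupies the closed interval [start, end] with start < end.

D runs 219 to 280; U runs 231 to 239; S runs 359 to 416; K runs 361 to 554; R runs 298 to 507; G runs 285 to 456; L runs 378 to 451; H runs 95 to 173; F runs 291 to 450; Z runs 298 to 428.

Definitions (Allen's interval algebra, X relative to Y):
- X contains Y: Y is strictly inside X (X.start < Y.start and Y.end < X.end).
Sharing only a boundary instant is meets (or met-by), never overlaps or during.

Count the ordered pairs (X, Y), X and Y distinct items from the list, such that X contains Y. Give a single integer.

Checking all 90 ordered pairs for relation 'contains'; matching pairs in alphabetical order:
(D, U): D contains U ✓
(F, S): F contains S ✓
(F, Z): F contains Z ✓
(G, F): G contains F ✓
(G, L): G contains L ✓
(G, S): G contains S ✓
(G, Z): G contains Z ✓
(K, L): K contains L ✓
(R, L): R contains L ✓
(R, S): R contains S ✓
(Z, S): Z contains S ✓
Count: 11.

11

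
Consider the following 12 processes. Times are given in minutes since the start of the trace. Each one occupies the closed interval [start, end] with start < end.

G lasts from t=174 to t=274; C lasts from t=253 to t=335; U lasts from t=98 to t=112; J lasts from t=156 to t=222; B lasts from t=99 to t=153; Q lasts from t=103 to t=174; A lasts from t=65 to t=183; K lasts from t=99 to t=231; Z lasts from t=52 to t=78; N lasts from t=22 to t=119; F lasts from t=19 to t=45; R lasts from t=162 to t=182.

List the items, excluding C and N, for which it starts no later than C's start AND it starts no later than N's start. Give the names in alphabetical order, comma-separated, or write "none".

Conditions: its start is no later than C's start (X.start <= t=253) AND its start is no later than N's start (X.start <= t=22).
A: start t=65 <= t=253? ✓; start t=65 <= t=22? ✗ → no.
B: start t=99 <= t=253? ✓; start t=99 <= t=22? ✗ → no.
F: start t=19 <= t=253? ✓; start t=19 <= t=22? ✓ → yes.
G: start t=174 <= t=253? ✓; start t=174 <= t=22? ✗ → no.
J: start t=156 <= t=253? ✓; start t=156 <= t=22? ✗ → no.
K: start t=99 <= t=253? ✓; start t=99 <= t=22? ✗ → no.
Q: start t=103 <= t=253? ✓; start t=103 <= t=22? ✗ → no.
R: start t=162 <= t=253? ✓; start t=162 <= t=22? ✗ → no.
U: start t=98 <= t=253? ✓; start t=98 <= t=22? ✗ → no.
Z: start t=52 <= t=253? ✓; start t=52 <= t=22? ✗ → no.
Result: F.

F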